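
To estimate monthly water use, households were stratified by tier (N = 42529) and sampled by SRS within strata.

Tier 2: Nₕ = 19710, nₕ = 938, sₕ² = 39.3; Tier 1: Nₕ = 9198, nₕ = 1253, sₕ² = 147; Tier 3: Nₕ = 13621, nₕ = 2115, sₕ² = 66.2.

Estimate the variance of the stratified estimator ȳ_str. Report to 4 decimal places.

Var(ȳ_str) = Σₕ Wₕ²(1 − fₕ)sₕ²/nₕ with Wₕ = Nₕ/N, N = 42529.
Tier 2: Wₕ = 0.46344847; term = 0.46344847²·(1 − 0.04759006)·39.3/938 = 0.0085707049.
Tier 1: Wₕ = 0.21627595; term = 0.21627595²·(1 − 0.13622527)·147/1253 = 0.0047400533.
Tier 3: Wₕ = 0.32027558; term = 0.32027558²·(1 − 0.15527494)·66.2/2115 = 0.0027121308.
Sum = 0.016022889.

0.0160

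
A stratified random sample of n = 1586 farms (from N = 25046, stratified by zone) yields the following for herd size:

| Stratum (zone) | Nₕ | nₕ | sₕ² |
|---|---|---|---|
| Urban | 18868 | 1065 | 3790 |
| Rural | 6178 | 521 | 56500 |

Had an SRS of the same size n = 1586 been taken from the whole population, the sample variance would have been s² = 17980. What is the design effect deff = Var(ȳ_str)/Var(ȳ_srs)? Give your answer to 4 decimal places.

0.7484

Var(ȳ_str) = Σ Wₕ²(1−fₕ)sₕ²/nₕ with Wₕ = Nₕ/25046:
  Urban: (18868/25046)²·(1−1065/18868)·3790/1065 = 1.9056007
  Rural: (6178/25046)²·(1−521/6178)·56500/521 = 6.0418238
  → Var(ȳ_str) = 7.9474245.
Var(ȳ_srs) = (1 − 1586/25046)·17980/1586 = 10.618817.
deff = 7.9474245 / 10.618817 = 0.7484.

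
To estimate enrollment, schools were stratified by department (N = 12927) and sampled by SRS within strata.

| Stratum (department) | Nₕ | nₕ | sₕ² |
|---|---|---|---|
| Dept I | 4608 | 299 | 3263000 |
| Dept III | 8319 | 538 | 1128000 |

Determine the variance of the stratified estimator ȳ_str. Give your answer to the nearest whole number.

2109

Var(ȳ_str) = Σₕ Wₕ²(1 − fₕ)sₕ²/nₕ with Wₕ = Nₕ/N, N = 12927.
Dept I: Wₕ = 0.35646322; term = 0.35646322²·(1 − 0.06488715)·3263000/299 = 1296.6995.
Dept III: Wₕ = 0.64353678; term = 0.64353678²·(1 − 0.06467123)·1128000/538 = 812.15302.
Sum = 2108.8525.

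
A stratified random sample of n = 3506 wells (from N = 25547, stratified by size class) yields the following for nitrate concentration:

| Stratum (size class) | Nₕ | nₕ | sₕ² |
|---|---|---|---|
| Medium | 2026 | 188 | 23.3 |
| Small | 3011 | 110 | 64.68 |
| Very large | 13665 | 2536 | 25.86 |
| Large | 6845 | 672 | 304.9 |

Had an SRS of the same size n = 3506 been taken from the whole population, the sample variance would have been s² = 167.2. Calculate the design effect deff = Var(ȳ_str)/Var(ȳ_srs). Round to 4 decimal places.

0.9801

Var(ȳ_str) = Σ Wₕ²(1−fₕ)sₕ²/nₕ with Wₕ = Nₕ/25547:
  Medium: (2026/25547)²·(1−188/2026)·23.3/188 = 7.0713642 × 10^-4
  Small: (3011/25547)²·(1−110/3011)·64.68/110 = 0.0078696605
  Very large: (13665/25547)²·(1−2536/13665)·25.86/2536 = 0.0023761028
  Large: (6845/25547)²·(1−672/6845)·304.9/672 = 0.029375013
  → Var(ȳ_str) = 0.040327913.
Var(ȳ_srs) = (1 − 3506/25547)·167.2/3506 = 0.041144875.
deff = 0.040327913 / 0.041144875 = 0.9801.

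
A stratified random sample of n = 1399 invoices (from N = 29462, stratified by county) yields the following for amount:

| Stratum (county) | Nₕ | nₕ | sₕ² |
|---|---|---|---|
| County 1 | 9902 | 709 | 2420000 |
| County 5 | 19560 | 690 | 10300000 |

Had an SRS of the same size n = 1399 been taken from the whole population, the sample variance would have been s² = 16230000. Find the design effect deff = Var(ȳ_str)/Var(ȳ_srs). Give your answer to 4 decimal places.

0.6068

Var(ȳ_str) = Σ Wₕ²(1−fₕ)sₕ²/nₕ with Wₕ = Nₕ/29462:
  County 1: (9902/29462)²·(1−709/9902)·2420000/709 = 357.95206
  County 5: (19560/29462)²·(1−690/19560)·10300000/690 = 6347.5252
  → Var(ȳ_str) = 6705.4773.
Var(ȳ_srs) = (1 − 1399/29462)·16230000/1399 = 11050.265.
deff = 6705.4773 / 11050.265 = 0.6068.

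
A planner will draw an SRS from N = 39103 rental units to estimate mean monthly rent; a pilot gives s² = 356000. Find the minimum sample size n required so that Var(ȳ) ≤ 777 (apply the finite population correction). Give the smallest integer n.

Without fpc, n₀ = s²/D = 356000/777 = 458.1725.
With fpc, (1 − n/N)·s²/n ≤ D requires n ≥ n₀/(1 + n₀/N) = 458.1725/(1 + 458.1725/39103) = 452.8662.
Rounding up, n = 453.

453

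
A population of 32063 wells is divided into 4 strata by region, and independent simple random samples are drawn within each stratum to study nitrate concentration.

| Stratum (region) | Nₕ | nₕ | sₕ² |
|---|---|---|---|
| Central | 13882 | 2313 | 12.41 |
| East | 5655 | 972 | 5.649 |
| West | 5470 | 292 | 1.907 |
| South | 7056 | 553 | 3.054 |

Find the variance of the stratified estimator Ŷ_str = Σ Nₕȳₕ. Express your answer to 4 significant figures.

1.454 × 10^6

Var(Ŷ_str) = Σₕ Nₕ²(1 − fₕ)sₕ²/nₕ.
Central: 13882²·(1 − 2313/13882)·12.41/2313 = 861676.03.
East: 5655²·(1 − 972/5655)·5.649/972 = 153908.31.
West: 5470²·(1 − 292/5470)·1.907/292 = 184976.78.
South: 7056²·(1 − 553/7056)·3.054/553 = 253405.61.
Sum = 1.4539667 × 10^6.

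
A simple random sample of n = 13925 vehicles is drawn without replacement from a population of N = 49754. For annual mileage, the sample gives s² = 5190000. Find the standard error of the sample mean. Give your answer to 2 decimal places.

16.38

Under SRS without replacement, Var(ȳ) = (1 − f)·s²/n with f = n/N = 13925/49754 = 0.27987699.
Var(ȳ) = (1 − 0.27987699)·5190000/13925 = 0.72012301·372.71095 = 268.39773.
SE(ȳ) = √(268.39773) = 16.38.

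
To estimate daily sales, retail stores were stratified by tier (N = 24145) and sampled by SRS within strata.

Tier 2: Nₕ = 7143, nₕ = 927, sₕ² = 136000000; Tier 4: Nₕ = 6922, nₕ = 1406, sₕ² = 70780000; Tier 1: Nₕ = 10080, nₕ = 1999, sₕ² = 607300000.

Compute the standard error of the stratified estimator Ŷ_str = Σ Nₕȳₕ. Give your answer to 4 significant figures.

5.760 × 10^6

Var(Ŷ_str) = Σₕ Nₕ²(1 − fₕ)sₕ²/nₕ.
Tier 2: 7143²·(1 − 927/7143)·136000000/927 = 6.5140461 × 10^12.
Tier 4: 6922²·(1 − 1406/6922)·70780000/1406 = 1.9221226 × 10^12.
Tier 1: 10080²·(1 − 1999/10080)·607300000/1999 = 2.4746633 × 10^13.
Sum = 3.3182802 × 10^13.
SE = √(3.3182802 × 10^13) = 5.760 × 10^6.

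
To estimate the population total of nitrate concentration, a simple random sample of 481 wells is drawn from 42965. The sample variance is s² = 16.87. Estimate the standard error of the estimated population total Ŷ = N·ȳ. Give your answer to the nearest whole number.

Var(Ŷ) = N²·Var(ȳ) = N²·(1 − n/N)·s²/n.
f = 481/42965 = 0.01119516; Var(ȳ) = 0.98880484·16.87/481 = 0.03468012.
Var(Ŷ) = 42965² · 0.03468012 = 6.4019197 × 10^7.
SE(Ŷ) = √(6.4019197 × 10^7) = 8001.

8001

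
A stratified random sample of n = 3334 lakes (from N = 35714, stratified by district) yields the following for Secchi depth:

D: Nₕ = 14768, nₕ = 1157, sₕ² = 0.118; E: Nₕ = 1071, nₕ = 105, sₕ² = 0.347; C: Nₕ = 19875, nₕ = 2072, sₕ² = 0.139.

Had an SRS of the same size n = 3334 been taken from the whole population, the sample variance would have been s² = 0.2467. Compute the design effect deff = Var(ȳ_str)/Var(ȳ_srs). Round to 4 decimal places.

0.5569

Var(ȳ_str) = Σ Wₕ²(1−fₕ)sₕ²/nₕ with Wₕ = Nₕ/35714:
  D: (14768/35714)²·(1−1157/14768)·0.118/1157 = 1.6072498 × 10^-5
  E: (1071/35714)²·(1−105/1071)·0.347/105 = 2.6805862 × 10^-6
  C: (19875/35714)²·(1−2072/19875)·0.139/2072 = 1.8610086 × 10^-5
  → Var(ȳ_str) = 3.736317 × 10^-5.
Var(ȳ_srs) = (1 − 3334/35714)·0.2467/3334 = 6.7087546 × 10^-5.
deff = (3.736317 × 10^-5) / (6.7087546 × 10^-5) = 0.5569.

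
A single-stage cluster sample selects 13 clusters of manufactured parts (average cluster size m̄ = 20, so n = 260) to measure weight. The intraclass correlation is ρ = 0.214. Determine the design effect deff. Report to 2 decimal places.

deff = 1 + (20 − 1)·0.214 = 1 + 4.066 = 5.066.

5.07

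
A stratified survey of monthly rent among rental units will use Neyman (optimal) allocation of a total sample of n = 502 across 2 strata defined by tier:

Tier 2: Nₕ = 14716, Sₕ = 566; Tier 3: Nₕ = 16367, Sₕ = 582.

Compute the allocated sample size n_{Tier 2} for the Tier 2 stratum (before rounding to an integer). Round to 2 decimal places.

234.18

Neyman allocation: nₕ = n·NₕSₕ / Σⱼ NⱼSⱼ.
Σ NⱼSⱼ = 14716·566 + 16367·582 = 1.785485 × 10^7.
n_{Tier 2} = 502·14716·566 / (1.785485 × 10^7) = 234.18.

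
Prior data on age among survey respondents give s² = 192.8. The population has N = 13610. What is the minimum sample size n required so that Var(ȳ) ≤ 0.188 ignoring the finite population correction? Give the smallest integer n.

Without fpc, n₀ = s²/D = 192.8/0.188 = 1025.5319.
Rounding up, n = 1026.

1026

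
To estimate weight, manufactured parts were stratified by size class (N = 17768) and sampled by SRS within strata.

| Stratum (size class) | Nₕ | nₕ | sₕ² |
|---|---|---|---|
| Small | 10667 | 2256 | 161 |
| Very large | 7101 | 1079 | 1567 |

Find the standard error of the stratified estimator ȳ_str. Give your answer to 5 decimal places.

0.46583

Var(ȳ_str) = Σₕ Wₕ²(1 − fₕ)sₕ²/nₕ with Wₕ = Nₕ/N, N = 17768.
Small: Wₕ = 0.60034894; term = 0.60034894²·(1 − 0.21149339)·161/2256 = 0.020281479.
Very large: Wₕ = 0.39965106; term = 0.39965106²·(1 − 0.15195043)·1567/1079 = 0.19671194.
Sum = 0.21699342.
SE = √(0.21699342) = 0.46583.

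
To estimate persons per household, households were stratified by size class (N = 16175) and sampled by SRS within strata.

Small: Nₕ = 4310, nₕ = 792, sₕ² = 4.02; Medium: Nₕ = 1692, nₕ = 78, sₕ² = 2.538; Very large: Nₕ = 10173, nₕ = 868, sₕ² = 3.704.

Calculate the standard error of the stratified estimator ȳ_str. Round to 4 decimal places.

Var(ȳ_str) = Σₕ Wₕ²(1 − fₕ)sₕ²/nₕ with Wₕ = Nₕ/N, N = 16175.
Small: Wₕ = 0.26646059; term = 0.26646059²·(1 − 0.18375870)·4.02/792 = 2.9416121 × 10^-4.
Medium: Wₕ = 0.10460587; term = 0.10460587²·(1 − 0.04609929)·2.538/78 = 3.3963491 × 10^-4.
Very large: Wₕ = 0.62893354; term = 0.62893354²·(1 − 0.08532390)·3.704/868 = 0.0015439317.
Sum = 0.0021777278.
SE = √(0.0021777278) = 0.0467.

0.0467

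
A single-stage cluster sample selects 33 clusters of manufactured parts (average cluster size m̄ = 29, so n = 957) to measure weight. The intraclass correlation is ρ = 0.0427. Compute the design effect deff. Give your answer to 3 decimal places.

2.196

deff = 1 + (29 − 1)·0.0427 = 1 + 1.1956 = 2.1956.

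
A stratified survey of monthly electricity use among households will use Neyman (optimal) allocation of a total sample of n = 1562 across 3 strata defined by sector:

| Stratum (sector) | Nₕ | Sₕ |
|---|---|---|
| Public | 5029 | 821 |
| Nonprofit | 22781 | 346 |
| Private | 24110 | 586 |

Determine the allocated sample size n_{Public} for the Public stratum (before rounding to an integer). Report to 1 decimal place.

Neyman allocation: nₕ = n·NₕSₕ / Σⱼ NⱼSⱼ.
Σ NⱼSⱼ = 5029·821 + 22781·346 + 24110·586 = 2.6139495 × 10^7.
n_{Public} = 1562·5029·821 / (2.6139495 × 10^7) = 246.7.

246.7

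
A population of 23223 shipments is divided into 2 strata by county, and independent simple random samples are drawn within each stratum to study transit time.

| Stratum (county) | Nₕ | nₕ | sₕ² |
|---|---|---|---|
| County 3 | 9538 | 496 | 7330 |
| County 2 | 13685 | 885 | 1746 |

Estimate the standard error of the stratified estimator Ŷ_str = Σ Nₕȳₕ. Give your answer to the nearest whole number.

40250

Var(Ŷ_str) = Σₕ Nₕ²(1 − fₕ)sₕ²/nₕ.
County 3: 9538²·(1 − 496/9538)·7330/496 = 1.2745126 × 10^9.
County 2: 13685²·(1 − 885/13685)·1746/885 = 3.4558568 × 10^8.
Sum = 1.6200983 × 10^9.
SE = √(1.6200983 × 10^9) = 40250.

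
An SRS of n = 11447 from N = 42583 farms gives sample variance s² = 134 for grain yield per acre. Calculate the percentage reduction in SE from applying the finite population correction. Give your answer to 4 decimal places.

14.4907

f = n/N = 11447/42583 = 0.26881619.
SE_no-fpc = √(s²/n) = 0.10819484; SE_fpc = √((1−f)s²/n) = 0.092516637.
Ratio = √(1−f) = 0.85509286. Reduction = 100·(1 − 0.85509286) = 14.4907%.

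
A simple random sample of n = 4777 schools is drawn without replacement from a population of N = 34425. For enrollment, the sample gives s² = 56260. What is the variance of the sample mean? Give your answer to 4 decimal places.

10.1430

Under SRS without replacement, Var(ȳ) = (1 − f)·s²/n with f = n/N = 4777/34425 = 0.13876543.
Var(ȳ) = (1 − 0.13876543)·56260/4777 = 0.86123457·11.777266 = 10.142989.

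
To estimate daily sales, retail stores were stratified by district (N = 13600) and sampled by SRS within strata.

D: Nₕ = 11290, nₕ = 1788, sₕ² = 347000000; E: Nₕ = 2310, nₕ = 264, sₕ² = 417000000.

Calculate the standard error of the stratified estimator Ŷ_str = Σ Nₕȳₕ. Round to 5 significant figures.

Var(Ŷ_str) = Σₕ Nₕ²(1 − fₕ)sₕ²/nₕ.
D: 11290²·(1 − 1788/11290)·347000000/1788 = 2.081953 × 10^13.
E: 2310²·(1 − 264/2310)·417000000/264 = 7.4653425 × 10^12.
Sum = 2.8284873 × 10^13.
SE = √(2.8284873 × 10^13) = 5.3184 × 10^6.

5.3184 × 10^6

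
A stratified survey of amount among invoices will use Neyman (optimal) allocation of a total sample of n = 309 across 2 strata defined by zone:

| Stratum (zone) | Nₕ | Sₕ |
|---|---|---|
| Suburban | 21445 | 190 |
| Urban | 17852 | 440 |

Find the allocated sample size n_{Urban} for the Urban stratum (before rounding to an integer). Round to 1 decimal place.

203.5

Neyman allocation: nₕ = n·NₕSₕ / Σⱼ NⱼSⱼ.
Σ NⱼSⱼ = 21445·190 + 17852·440 = 1.192943 × 10^7.
n_{Urban} = 309·17852·440 / (1.192943 × 10^7) = 203.5.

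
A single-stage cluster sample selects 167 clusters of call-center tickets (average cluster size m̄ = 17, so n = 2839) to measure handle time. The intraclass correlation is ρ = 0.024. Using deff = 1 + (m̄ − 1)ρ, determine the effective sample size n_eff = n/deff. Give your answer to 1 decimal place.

deff = 1 + (17 − 1)·0.024 = 1 + 0.384 = 1.384.
n_eff = 2839 / 1.384 = 2051.3.

2051.3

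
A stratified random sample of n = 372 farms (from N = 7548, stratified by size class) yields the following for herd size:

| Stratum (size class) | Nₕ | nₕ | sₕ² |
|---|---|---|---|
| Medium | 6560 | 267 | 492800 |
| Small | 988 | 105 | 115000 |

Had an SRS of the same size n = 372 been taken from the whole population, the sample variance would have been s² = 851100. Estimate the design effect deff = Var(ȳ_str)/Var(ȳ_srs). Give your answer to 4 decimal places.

0.6226

Var(ȳ_str) = Σ Wₕ²(1−fₕ)sₕ²/nₕ with Wₕ = Nₕ/7548:
  Medium: (6560/7548)²·(1−267/6560)·492800/267 = 1337.3874
  Small: (988/7548)²·(1−105/988)·115000/105 = 16.771133
  → Var(ȳ_str) = 1354.1585.
Var(ȳ_srs) = (1 − 372/7548)·851100/372 = 2175.1449.
deff = 1354.1585 / 2175.1449 = 0.6226.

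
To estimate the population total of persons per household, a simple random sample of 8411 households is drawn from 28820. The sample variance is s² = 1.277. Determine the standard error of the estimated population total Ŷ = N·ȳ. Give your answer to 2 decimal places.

298.83

Var(Ŷ) = N²·Var(ȳ) = N²·(1 − n/N)·s²/n.
f = 8411/28820 = 0.29184594; Var(ȳ) = 0.70815406·1.277/8411 = 1.0751548 × 10^-4.
Var(Ŷ) = 28820² · (1.0751548 × 10^-4) = 89301.541.
SE(Ŷ) = √(89301.541) = 298.83.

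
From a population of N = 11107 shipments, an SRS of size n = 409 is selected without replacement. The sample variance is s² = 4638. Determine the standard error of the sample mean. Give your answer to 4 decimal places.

Under SRS without replacement, Var(ȳ) = (1 − f)·s²/n with f = n/N = 409/11107 = 0.03682362.
Var(ȳ) = (1 − 0.03682362)·4638/409 = 0.96317638·11.339853 = 10.922279.
SE(ȳ) = √(10.922279) = 3.3049.

3.3049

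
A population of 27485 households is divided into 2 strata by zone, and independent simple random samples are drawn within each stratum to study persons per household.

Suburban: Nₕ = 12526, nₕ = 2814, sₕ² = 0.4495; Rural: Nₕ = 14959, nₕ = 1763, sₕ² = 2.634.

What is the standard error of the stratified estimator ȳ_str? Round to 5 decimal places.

0.02040

Var(ȳ_str) = Σₕ Wₕ²(1 − fₕ)sₕ²/nₕ with Wₕ = Nₕ/N, N = 27485.
Suburban: Wₕ = 0.45573949; term = 0.45573949²·(1 − 0.22465272)·0.4495/2814 = 2.5723805 × 10^-5.
Rural: Wₕ = 0.54426051; term = 0.54426051²·(1 − 0.11785547)·2.634/1763 = 3.9040632 × 10^-4.
Sum = 4.1613013 × 10^-4.
SE = √(4.1613013 × 10^-4) = 0.02040.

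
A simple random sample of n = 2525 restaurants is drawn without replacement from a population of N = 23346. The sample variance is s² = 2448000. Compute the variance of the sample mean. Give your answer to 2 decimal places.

864.65

Under SRS without replacement, Var(ȳ) = (1 − f)·s²/n with f = n/N = 2525/23346 = 0.10815557.
Var(ȳ) = (1 − 0.10815557)·2448000/2525 = 0.89184443·969.50495 = 864.64759.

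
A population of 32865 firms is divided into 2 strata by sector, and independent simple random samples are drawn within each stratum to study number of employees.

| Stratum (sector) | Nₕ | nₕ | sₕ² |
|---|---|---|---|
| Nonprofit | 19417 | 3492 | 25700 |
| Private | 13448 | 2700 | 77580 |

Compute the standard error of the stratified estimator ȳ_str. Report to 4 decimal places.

2.4397

Var(ȳ_str) = Σₕ Wₕ²(1 − fₕ)sₕ²/nₕ with Wₕ = Nₕ/N, N = 32865.
Nonprofit: Wₕ = 0.59081089; term = 0.59081089²·(1 − 0.17984241)·25700/3492 = 2.1069449.
Private: Wₕ = 0.40918911; term = 0.40918911²·(1 − 0.20077335)·77580/2700 = 3.8450686.
Sum = 5.9520135.
SE = √(5.9520135) = 2.4397.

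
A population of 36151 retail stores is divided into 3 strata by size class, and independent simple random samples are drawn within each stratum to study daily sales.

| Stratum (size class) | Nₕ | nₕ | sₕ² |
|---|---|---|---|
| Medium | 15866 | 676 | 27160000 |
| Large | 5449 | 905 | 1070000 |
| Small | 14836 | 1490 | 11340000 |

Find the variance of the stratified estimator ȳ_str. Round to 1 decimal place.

8584.6

Var(ȳ_str) = Σₕ Wₕ²(1 − fₕ)sₕ²/nₕ with Wₕ = Nₕ/N, N = 36151.
Medium: Wₕ = 0.43888136; term = 0.43888136²·(1 − 0.04260683)·27160000/676 = 7409.1376.
Large: Wₕ = 0.15072889; term = 0.15072889²·(1 − 0.16608552)·1070000/905 = 22.400087.
Small: Wₕ = 0.41038975; term = 0.41038975²·(1 − 0.10043138)·11340000/1490 = 1153.0658.
Sum = 8584.6035.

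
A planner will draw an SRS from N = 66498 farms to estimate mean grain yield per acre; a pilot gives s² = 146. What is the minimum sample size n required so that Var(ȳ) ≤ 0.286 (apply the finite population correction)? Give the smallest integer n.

Without fpc, n₀ = s²/D = 146/0.286 = 510.4895.
With fpc, (1 − n/N)·s²/n ≤ D requires n ≥ n₀/(1 + n₀/N) = 510.4895/(1 + 510.4895/66498) = 506.6004.
Rounding up, n = 507.

507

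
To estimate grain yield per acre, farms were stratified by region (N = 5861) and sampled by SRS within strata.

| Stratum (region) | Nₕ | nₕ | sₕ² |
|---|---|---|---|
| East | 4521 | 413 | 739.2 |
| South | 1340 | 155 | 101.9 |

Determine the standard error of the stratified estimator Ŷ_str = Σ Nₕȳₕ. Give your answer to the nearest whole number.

5855

Var(Ŷ_str) = Σₕ Nₕ²(1 − fₕ)sₕ²/nₕ.
East: 4521²·(1 − 413/4521)·739.2/413 = 3.3241212 × 10^7.
South: 1340²·(1 − 155/1340)·101.9/155 = 1.0439162 × 10^6.
Sum = 3.4285128 × 10^7.
SE = √(3.4285128 × 10^7) = 5855.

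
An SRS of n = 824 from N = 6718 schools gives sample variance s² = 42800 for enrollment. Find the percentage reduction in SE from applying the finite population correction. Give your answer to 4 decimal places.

6.3333

f = n/N = 824/6718 = 0.12265555.
SE_no-fpc = √(s²/n) = 7.2070623; SE_fpc = √((1−f)s²/n) = 6.7506151.
Ratio = √(1−f) = 0.93666667. Reduction = 100·(1 − 0.93666667) = 6.3333%.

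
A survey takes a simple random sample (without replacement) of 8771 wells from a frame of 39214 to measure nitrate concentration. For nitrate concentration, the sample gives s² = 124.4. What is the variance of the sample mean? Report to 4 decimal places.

Under SRS without replacement, Var(ȳ) = (1 − f)·s²/n with f = n/N = 8771/39214 = 0.22367012.
Var(ȳ) = (1 − 0.22367012)·124.4/8771 = 0.77632988·0.014183103 = 0.011010767.

0.0110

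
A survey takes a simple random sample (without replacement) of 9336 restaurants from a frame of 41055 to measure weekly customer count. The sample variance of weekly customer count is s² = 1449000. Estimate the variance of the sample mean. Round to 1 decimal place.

Under SRS without replacement, Var(ȳ) = (1 − f)·s²/n with f = n/N = 9336/41055 = 0.22740227.
Var(ȳ) = (1 − 0.22740227)·1449000/9336 = 0.77259773·155.20566 = 119.91154.

119.9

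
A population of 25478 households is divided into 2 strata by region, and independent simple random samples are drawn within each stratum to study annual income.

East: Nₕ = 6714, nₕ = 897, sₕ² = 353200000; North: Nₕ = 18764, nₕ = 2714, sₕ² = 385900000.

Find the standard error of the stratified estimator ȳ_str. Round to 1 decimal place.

299.4

Var(ȳ_str) = Σₕ Wₕ²(1 − fₕ)sₕ²/nₕ with Wₕ = Nₕ/N, N = 25478.
East: Wₕ = 0.26352147; term = 0.26352147²·(1 − 0.13360143)·353200000/897 = 23690.705.
North: Wₕ = 0.73647853; term = 0.73647853²·(1 − 0.14463867)·385900000/2714 = 65968.215.
Sum = 89658.92.
SE = √(89658.92) = 299.4.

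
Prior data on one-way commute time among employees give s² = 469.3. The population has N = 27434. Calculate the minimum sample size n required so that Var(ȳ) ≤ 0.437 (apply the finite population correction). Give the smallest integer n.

Without fpc, n₀ = s²/D = 469.3/0.437 = 1073.9130.
With fpc, (1 − n/N)·s²/n ≤ D requires n ≥ n₀/(1 + n₀/N) = 1073.9130/(1 + 1073.9130/27434) = 1033.4579.
Rounding up, n = 1034.

1034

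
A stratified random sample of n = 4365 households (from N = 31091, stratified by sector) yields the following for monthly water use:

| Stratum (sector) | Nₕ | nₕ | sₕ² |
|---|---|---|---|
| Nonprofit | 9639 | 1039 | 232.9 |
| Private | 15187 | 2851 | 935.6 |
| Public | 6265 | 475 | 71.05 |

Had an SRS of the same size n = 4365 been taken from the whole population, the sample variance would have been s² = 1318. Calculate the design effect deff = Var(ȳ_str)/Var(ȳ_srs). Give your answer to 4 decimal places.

Var(ȳ_str) = Σ Wₕ²(1−fₕ)sₕ²/nₕ with Wₕ = Nₕ/31091:
  Nonprofit: (9639/31091)²·(1−1039/9639)·232.9/1039 = 0.019222727
  Private: (15187/31091)²·(1−2851/15187)·935.6/2851 = 0.063601882
  Public: (6265/31091)²·(1−475/6265)·71.05/475 = 0.0056130735
  → Var(ȳ_str) = 0.088437683.
Var(ȳ_srs) = (1 − 4365/31091)·1318/4365 = 0.25955562.
deff = 0.088437683 / 0.25955562 = 0.3407.

0.3407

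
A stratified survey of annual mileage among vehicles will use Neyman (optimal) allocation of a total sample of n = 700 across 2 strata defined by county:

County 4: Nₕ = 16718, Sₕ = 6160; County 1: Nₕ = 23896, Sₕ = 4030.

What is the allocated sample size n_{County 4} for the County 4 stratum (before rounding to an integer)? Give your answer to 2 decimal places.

Neyman allocation: nₕ = n·NₕSₕ / Σⱼ NⱼSⱼ.
Σ NⱼSⱼ = 16718·6160 + 23896·4030 = 1.9928376 × 10^8.
n_{County 4} = 700·16718·6160 / (1.9928376 × 10^8) = 361.74.

361.74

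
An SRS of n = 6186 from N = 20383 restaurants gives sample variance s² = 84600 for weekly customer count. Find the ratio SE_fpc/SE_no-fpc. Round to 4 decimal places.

f = n/N = 6186/20383 = 0.30348820.
SE_no-fpc = √(s²/n) = 3.6981134; SE_fpc = √((1−f)s²/n) = 3.0863449.
Ratio = √(1−f) = 0.83457282.

0.8346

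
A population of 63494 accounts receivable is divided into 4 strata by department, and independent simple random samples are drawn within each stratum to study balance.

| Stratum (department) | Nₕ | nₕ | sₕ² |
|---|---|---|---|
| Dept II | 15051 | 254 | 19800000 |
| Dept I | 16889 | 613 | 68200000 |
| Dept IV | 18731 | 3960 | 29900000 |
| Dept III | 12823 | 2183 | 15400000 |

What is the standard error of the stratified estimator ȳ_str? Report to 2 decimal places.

Var(ȳ_str) = Σₕ Wₕ²(1 − fₕ)sₕ²/nₕ with Wₕ = Nₕ/N, N = 63494.
Dept II: Wₕ = 0.23704602; term = 0.23704602²·(1 − 0.01687596)·19800000/254 = 4306.3084.
Dept I: Wₕ = 0.26599364; term = 0.26599364²·(1 − 0.03629581)·68200000/613 = 7585.9529.
Dept IV: Wₕ = 0.29500425; term = 0.29500425²·(1 − 0.21141423)·29900000/3960 = 518.18101.
Dept III: Wₕ = 0.20195609; term = 0.20195609²·(1 − 0.17024097)·15400000/2183 = 238.74423.
Sum = 12649.187.
SE = √(12649.187) = 112.47.

112.47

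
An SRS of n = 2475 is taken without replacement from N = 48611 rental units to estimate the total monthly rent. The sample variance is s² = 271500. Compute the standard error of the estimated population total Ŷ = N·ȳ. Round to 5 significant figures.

496000

Var(Ŷ) = N²·Var(ȳ) = N²·(1 − n/N)·s²/n.
f = 2475/48611 = 0.05091440; Var(ȳ) = 0.94908560·271500/2475 = 104.11181.
Var(Ŷ) = 48611² · 104.11181 = 2.4601926 × 10^11.
SE(Ŷ) = √(2.4601926 × 10^11) = 496000.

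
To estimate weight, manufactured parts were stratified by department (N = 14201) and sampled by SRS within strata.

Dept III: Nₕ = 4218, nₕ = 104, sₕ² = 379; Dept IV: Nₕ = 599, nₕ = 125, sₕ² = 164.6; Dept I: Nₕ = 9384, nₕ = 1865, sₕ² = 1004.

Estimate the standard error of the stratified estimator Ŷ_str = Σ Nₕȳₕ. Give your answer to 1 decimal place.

Var(Ŷ_str) = Σₕ Nₕ²(1 − fₕ)sₕ²/nₕ.
Dept III: 4218²·(1 − 104/4218)·379/104 = 6.3237797 × 10^7.
Dept IV: 599²·(1 − 125/599)·164.6/125 = 373873.76.
Dept I: 9384²·(1 − 1865/9384)·1004/1865 = 3.7984198 × 10^7.
Sum = 1.0159587 × 10^8.
SE = √(1.0159587 × 10^8) = 10079.5.

10079.5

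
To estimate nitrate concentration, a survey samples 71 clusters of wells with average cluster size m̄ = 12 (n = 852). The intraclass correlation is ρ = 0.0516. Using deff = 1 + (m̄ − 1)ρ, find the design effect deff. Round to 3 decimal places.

1.568

deff = 1 + (12 − 1)·0.0516 = 1 + 0.5676 = 1.5676.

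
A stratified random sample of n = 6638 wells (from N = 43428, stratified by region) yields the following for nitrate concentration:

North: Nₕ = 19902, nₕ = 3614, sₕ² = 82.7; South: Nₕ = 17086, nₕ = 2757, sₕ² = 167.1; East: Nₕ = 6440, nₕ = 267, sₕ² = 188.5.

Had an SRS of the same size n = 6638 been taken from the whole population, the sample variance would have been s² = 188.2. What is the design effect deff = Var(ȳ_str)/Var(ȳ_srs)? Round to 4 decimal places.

1.1109

Var(ȳ_str) = Σ Wₕ²(1−fₕ)sₕ²/nₕ with Wₕ = Nₕ/43428:
  North: (19902/43428)²·(1−3614/19902)·82.7/3614 = 0.0039331652
  South: (17086/43428)²·(1−2757/17086)·167.1/2757 = 0.0078678543
  East: (6440/43428)²·(1−267/6440)·188.5/267 = 0.014881358
  → Var(ȳ_str) = 0.026682378.
Var(ȳ_srs) = (1 − 6638/43428)·188.2/6638 = 0.024018304.
deff = 0.026682378 / 0.024018304 = 1.1109.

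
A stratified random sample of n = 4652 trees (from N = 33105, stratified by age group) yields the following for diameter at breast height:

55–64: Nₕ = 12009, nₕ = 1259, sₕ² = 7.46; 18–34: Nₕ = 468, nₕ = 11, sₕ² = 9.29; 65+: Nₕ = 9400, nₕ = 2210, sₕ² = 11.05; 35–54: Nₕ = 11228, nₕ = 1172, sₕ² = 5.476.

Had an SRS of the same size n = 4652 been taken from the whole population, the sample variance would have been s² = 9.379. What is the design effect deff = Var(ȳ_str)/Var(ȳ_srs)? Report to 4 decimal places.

0.9537

Var(ȳ_str) = Σ Wₕ²(1−fₕ)sₕ²/nₕ with Wₕ = Nₕ/33105:
  55–64: (12009/33105)²·(1−1259/12009)·7.46/1259 = 6.9797718 × 10^-4
  18–34: (468/33105)²·(1−11/468)·9.29/11 = 1.6481544 × 10^-4
  65+: (9400/33105)²·(1−2210/9400)·11.05/2210 = 3.0834688 × 10^-4
  35–54: (11228/33105)²·(1−1172/11228)·5.476/1172 = 4.81367 × 10^-4
  → Var(ȳ_str) = 0.0016525065.
Var(ȳ_srs) = (1 − 4652/33105)·9.379/4652 = 0.0017328114.
deff = 0.0016525065 / 0.0017328114 = 0.9537.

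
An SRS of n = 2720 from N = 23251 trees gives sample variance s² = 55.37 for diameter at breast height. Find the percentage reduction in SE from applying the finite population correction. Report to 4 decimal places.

6.0311

f = n/N = 2720/23251 = 0.11698422.
SE_no-fpc = √(s²/n) = 0.14267662; SE_fpc = √((1−f)s²/n) = 0.13407168.
Ratio = √(1−f) = 0.93968920. Reduction = 100·(1 − 0.93968920) = 6.0311%.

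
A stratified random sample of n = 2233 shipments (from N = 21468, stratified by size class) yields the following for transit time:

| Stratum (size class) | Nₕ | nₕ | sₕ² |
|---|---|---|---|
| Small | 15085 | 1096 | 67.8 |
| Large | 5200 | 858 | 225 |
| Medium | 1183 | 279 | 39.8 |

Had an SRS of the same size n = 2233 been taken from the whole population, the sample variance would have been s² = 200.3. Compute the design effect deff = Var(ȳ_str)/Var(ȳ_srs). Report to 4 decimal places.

Var(ȳ_str) = Σ Wₕ²(1−fₕ)sₕ²/nₕ with Wₕ = Nₕ/21468:
  Small: (15085/21468)²·(1−1096/15085)·67.8/1096 = 0.028324872
  Large: (5200/21468)²·(1−858/5200)·225/858 = 0.012847103
  Medium: (1183/21468)²·(1−279/1183)·39.8/279 = 3.3101591 × 10^-4
  → Var(ȳ_str) = 0.041502991.
Var(ȳ_srs) = (1 − 2233/21468)·200.3/2233 = 0.080369789.
deff = 0.041502991 / 0.080369789 = 0.5164.

0.5164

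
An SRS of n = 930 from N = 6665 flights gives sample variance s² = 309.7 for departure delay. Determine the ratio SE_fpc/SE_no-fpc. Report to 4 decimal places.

f = n/N = 930/6665 = 0.13953488.
SE_no-fpc = √(s²/n) = 0.57707084; SE_fpc = √((1−f)s²/n) = 0.53529817.
Ratio = √(1−f) = 0.92761259.

0.9276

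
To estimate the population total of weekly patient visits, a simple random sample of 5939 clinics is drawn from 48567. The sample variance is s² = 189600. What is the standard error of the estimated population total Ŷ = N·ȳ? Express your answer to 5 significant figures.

257090

Var(Ŷ) = N²·Var(ȳ) = N²·(1 − n/N)·s²/n.
f = 5939/48567 = 0.12228468; Var(ȳ) = 0.87771532·189600/5939 = 28.020681.
Var(Ŷ) = 48567² · 28.020681 = 6.6093879 × 10^10.
SE(Ŷ) = √(6.6093879 × 10^10) = 257090.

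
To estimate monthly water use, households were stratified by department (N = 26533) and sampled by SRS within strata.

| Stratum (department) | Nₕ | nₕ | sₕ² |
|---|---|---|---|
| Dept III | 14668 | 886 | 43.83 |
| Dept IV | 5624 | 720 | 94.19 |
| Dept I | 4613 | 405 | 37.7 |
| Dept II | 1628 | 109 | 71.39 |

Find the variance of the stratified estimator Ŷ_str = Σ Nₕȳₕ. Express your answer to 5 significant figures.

Var(Ŷ_str) = Σₕ Nₕ²(1 − fₕ)sₕ²/nₕ.
Dept III: 14668²·(1 − 886/14668)·43.83/886 = 1.0000481 × 10^7.
Dept IV: 5624²·(1 − 720/5624)·94.19/720 = 3.6080128 × 10^6.
Dept I: 4613²·(1 − 405/4613)·37.7/405 = 1.8069474 × 10^6.
Dept II: 1628²·(1 − 109/1628)·71.39/109 = 1.619657 × 10^6.
Sum = 1.7035098 × 10^7.

1.7035 × 10^7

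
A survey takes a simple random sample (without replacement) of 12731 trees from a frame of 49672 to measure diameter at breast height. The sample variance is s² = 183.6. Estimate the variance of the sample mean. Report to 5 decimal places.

Under SRS without replacement, Var(ȳ) = (1 − f)·s²/n with f = n/N = 12731/49672 = 0.25630134.
Var(ȳ) = (1 − 0.25630134)·183.6/12731 = 0.74369866·0.014421491 = 0.010725243.

0.01073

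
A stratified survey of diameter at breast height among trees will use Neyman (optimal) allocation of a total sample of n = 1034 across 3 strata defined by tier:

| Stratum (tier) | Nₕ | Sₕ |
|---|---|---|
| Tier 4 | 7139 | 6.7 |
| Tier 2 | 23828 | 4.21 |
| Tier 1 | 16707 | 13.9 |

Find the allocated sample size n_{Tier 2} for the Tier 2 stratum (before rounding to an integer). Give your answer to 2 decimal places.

272.70

Neyman allocation: nₕ = n·NₕSₕ / Σⱼ NⱼSⱼ.
Σ NⱼSⱼ = 7139·6.7 + 23828·4.21 + 16707·13.9 = 380374.48.
n_{Tier 2} = 1034·23828·4.21 / 380374.48 = 272.70.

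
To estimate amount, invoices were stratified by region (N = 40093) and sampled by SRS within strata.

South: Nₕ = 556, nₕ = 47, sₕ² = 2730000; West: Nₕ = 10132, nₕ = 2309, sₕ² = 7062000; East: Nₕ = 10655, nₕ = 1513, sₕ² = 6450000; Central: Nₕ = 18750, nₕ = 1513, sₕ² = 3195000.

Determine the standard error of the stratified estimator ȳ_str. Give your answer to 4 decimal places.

29.0508

Var(ȳ_str) = Σₕ Wₕ²(1 − fₕ)sₕ²/nₕ with Wₕ = Nₕ/N, N = 40093.
South: Wₕ = 0.01386776; term = 0.01386776²·(1 − 0.08453237)·2730000/47 = 10.226341.
West: Wₕ = 0.25271244; term = 0.25271244²·(1 − 0.22789183)·7062000/2309 = 150.81175.
East: Wₕ = 0.26575711; term = 0.26575711²·(1 − 0.14199906)·6450000/1513 = 258.33209.
Central: Wₕ = 0.46766268; term = 0.46766268²·(1 − 0.08069333)·3195000/1513 = 424.57829.
Sum = 843.94847.
SE = √(843.94847) = 29.0508.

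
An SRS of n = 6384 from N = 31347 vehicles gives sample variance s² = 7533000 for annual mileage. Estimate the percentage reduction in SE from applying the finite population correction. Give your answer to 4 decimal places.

10.7619

f = n/N = 6384/31347 = 0.20365585.
SE_no-fpc = √(s²/n) = 34.350854; SE_fpc = √((1−f)s²/n) = 30.654056.
Ratio = √(1−f) = 0.89238117. Reduction = 100·(1 − 0.89238117) = 10.7619%.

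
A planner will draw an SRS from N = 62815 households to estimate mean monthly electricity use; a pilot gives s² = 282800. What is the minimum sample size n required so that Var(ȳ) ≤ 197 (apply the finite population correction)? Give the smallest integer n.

1404

Without fpc, n₀ = s²/D = 282800/197 = 1435.5330.
With fpc, (1 − n/N)·s²/n ≤ D requires n ≥ n₀/(1 + n₀/N) = 1435.5330/(1 + 1435.5330/62815) = 1403.4593.
Rounding up, n = 1404.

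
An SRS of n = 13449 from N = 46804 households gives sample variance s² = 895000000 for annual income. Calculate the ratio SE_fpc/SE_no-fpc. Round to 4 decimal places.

0.8442

f = n/N = 13449/46804 = 0.28734724.
SE_no-fpc = √(s²/n) = 257.96841; SE_fpc = √((1−f)s²/n) = 217.77374.
Ratio = √(1−f) = 0.84418764.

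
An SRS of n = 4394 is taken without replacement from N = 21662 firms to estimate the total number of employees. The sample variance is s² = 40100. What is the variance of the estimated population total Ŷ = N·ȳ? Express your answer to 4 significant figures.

3.414 × 10^9

Var(Ŷ) = N²·Var(ȳ) = N²·(1 − n/N)·s²/n.
f = 4394/21662 = 0.20284369; Var(ȳ) = 0.79715631·40100/4394 = 7.2749131.
Var(Ŷ) = 21662² · 7.2749131 = 3.4136965 × 10^9.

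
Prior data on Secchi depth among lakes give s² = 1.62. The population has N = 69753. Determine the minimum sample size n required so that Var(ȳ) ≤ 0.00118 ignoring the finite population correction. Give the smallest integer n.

Without fpc, n₀ = s²/D = 1.62/0.00118 = 1372.8814.
Rounding up, n = 1373.

1373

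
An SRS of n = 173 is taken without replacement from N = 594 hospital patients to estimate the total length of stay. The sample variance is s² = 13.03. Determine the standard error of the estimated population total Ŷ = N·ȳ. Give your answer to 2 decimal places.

Var(Ŷ) = N²·Var(ȳ) = N²·(1 − n/N)·s²/n.
f = 173/594 = 0.29124579; Var(ȳ) = 0.70875421·13.03/173 = 0.053381892.
Var(Ŷ) = 594² · 0.053381892 = 18835.053.
SE(Ŷ) = √(18835.053) = 137.24.

137.24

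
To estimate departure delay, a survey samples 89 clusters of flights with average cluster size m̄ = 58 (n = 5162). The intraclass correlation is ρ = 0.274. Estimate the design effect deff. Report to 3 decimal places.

16.618

deff = 1 + (58 − 1)·0.274 = 1 + 15.618 = 16.618.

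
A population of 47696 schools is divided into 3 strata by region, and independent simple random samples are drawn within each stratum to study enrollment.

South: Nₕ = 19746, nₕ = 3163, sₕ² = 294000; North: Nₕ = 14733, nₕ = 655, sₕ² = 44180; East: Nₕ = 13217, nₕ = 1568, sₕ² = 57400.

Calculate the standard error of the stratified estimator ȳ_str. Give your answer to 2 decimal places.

4.69

Var(ȳ_str) = Σₕ Wₕ²(1 − fₕ)sₕ²/nₕ with Wₕ = Nₕ/N, N = 47696.
South: Wₕ = 0.41399698; term = 0.41399698²·(1 − 0.16018434)·294000/3163 = 13.379086.
North: Wₕ = 0.30889383; term = 0.30889383²·(1 − 0.04445802)·44180/655 = 6.1496818.
East: Wₕ = 0.27710919; term = 0.27710919²·(1 − 0.11863509)·57400/1568 = 2.4775558.
Sum = 22.006324.
SE = √(22.006324) = 4.69.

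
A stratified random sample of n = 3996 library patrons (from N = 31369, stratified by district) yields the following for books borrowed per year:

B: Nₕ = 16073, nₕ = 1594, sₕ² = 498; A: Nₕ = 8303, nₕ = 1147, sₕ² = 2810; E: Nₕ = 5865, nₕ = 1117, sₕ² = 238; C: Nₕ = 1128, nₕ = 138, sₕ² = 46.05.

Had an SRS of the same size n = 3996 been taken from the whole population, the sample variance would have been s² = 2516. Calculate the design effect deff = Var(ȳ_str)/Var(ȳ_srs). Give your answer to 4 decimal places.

Var(ȳ_str) = Σ Wₕ²(1−fₕ)sₕ²/nₕ with Wₕ = Nₕ/31369:
  B: (16073/31369)²·(1−1594/16073)·498/1594 = 0.073888218
  A: (8303/31369)²·(1−1147/8303)·2810/1147 = 0.14792682
  E: (5865/31369)²·(1−1117/5865)·238/1117 = 0.0060297758
  C: (1128/31369)²·(1−138/1128)·46.05/138 = 3.7869842 × 10^-4
  → Var(ȳ_str) = 0.22822351.
Var(ȳ_srs) = (1 − 3996/31369)·2516/3996 = 0.54942306.
deff = 0.22822351 / 0.54942306 = 0.4154.

0.4154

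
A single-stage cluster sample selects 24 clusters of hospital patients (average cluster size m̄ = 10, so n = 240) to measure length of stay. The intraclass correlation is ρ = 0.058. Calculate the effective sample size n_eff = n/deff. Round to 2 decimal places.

deff = 1 + (10 − 1)·0.058 = 1 + 0.522 = 1.522.
n_eff = 240 / 1.522 = 157.69.

157.69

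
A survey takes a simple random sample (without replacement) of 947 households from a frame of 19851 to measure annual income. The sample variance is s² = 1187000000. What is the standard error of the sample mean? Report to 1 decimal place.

1092.5

Under SRS without replacement, Var(ȳ) = (1 − f)·s²/n with f = n/N = 947/19851 = 0.04770541.
Var(ȳ) = (1 − 0.04770541)·1187000000/947 = 0.95229459·1.2534319 × 10^6 = 1.1936364 × 10^6.
SE(ȳ) = √(1.1936364 × 10^6) = 1092.5.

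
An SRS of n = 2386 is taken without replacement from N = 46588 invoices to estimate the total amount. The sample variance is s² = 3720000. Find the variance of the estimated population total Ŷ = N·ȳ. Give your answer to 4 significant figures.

Var(Ŷ) = N²·Var(ȳ) = N²·(1 − n/N)·s²/n.
f = 2386/46588 = 0.05121491; Var(ȳ) = 0.94878509·3720000/2386 = 1479.2458.
Var(Ŷ) = 46588² · 1479.2458 = 3.2106168 × 10^12.

3.211 × 10^12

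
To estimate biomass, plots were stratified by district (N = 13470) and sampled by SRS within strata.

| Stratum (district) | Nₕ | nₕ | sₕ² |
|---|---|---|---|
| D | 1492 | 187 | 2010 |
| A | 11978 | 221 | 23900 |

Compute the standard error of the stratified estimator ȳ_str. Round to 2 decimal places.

Var(ȳ_str) = Σₕ Wₕ²(1 − fₕ)sₕ²/nₕ with Wₕ = Nₕ/N, N = 13470.
D: Wₕ = 0.11076466; term = 0.11076466²·(1 − 0.12533512)·2010/187 = 0.11534495.
A: Wₕ = 0.88923534; term = 0.88923534²·(1 − 0.01845049)·23900/221 = 83.936579.
Sum = 84.051924.
SE = √(84.051924) = 9.17.

9.17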